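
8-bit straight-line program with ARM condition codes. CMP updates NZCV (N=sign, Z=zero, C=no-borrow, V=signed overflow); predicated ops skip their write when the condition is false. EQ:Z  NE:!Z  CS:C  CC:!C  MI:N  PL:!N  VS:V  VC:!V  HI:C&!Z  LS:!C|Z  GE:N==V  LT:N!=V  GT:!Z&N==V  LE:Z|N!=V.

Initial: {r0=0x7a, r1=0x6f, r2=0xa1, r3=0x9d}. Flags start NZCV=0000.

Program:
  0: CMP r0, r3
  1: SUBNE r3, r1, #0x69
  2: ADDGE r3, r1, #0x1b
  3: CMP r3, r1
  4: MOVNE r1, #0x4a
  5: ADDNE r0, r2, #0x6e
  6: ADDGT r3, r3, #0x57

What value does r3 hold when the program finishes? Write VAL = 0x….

VAL = 0x8a

0: ✓ CMP  NZCV=1001
1: ✓ SUBNE  r3←0x06
2: ✓ ADDGE  r3←0x8a
3: ✓ CMP  NZCV=0011
4: ✓ MOVNE  r1←0x4a
5: ✓ ADDNE  r0←0x0f
6: · ADDGT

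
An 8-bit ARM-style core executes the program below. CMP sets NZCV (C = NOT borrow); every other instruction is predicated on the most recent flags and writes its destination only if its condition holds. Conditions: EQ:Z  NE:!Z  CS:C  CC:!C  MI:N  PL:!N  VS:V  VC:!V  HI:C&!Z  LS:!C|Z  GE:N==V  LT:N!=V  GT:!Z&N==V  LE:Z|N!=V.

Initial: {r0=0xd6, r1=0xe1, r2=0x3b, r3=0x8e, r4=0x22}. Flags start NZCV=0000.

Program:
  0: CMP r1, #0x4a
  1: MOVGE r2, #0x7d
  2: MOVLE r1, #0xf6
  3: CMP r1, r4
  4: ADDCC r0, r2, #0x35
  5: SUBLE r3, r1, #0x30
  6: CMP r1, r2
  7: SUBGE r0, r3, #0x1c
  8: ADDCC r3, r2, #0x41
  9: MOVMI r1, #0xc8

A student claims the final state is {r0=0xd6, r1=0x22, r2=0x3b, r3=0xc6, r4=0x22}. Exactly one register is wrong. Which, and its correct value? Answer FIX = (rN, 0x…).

[0] flags=1010 → (cmp)
[1] flags=1010 GE?F → skip
[2] flags=1010 LE?T → r1=0xf6
[3] flags=1010 → (cmp)
[4] flags=1010 CC?F → skip
[5] flags=1010 LE?T → r3=0xc6
[6] flags=1010 → (cmp)
[7] flags=1010 GE?F → skip
[8] flags=1010 CC?F → skip
[9] flags=1010 MI?T → r1=0xc8

FIX = (r1, 0xc8)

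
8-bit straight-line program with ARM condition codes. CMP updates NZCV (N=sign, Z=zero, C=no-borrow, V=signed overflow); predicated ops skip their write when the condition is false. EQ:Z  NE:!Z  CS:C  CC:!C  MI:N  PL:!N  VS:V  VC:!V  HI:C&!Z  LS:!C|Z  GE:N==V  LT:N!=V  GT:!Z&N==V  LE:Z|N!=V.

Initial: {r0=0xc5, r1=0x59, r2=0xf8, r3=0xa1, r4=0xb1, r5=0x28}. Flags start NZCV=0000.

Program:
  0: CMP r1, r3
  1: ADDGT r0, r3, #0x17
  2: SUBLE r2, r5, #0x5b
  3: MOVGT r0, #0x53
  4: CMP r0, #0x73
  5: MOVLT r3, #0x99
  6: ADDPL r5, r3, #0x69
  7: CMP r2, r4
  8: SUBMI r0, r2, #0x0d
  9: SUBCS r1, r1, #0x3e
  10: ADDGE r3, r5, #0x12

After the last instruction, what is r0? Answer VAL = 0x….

VAL = 0x53

0: ✓ CMP  NZCV=1001
1: ✓ ADDGT  r0←0xb8
2: · SUBLE
3: ✓ MOVGT  r0←0x53
4: ✓ CMP  NZCV=1000
5: ✓ MOVLT  r3←0x99
6: · ADDPL
7: ✓ CMP  NZCV=0010
8: · SUBMI
9: ✓ SUBCS  r1←0x1b
10: ✓ ADDGE  r3←0x3a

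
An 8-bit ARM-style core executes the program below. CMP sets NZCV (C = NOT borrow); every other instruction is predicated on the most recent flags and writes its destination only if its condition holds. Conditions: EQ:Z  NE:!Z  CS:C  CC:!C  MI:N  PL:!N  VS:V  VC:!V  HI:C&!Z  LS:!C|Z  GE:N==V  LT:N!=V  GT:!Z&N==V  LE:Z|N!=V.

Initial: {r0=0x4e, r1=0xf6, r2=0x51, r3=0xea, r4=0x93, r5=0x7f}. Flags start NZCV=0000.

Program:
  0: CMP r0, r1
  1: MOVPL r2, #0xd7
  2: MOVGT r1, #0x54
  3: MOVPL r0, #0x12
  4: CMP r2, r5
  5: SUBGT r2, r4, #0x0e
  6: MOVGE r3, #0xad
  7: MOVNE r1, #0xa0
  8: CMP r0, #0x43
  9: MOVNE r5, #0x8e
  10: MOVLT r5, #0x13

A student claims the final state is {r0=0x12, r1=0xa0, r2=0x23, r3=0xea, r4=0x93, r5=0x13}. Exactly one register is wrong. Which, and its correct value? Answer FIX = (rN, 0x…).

FIX = (r2, 0xd7)

[0] flags=0000 → (cmp)
[1] flags=0000 PL?T → r2=0xd7
[2] flags=0000 GT?T → r1=0x54
[3] flags=0000 PL?T → r0=0x12
[4] flags=0011 → (cmp)
[5] flags=0011 GT?F → skip
[6] flags=0011 GE?F → skip
[7] flags=0011 NE?T → r1=0xa0
[8] flags=1000 → (cmp)
[9] flags=1000 NE?T → r5=0x8e
[10] flags=1000 LT?T → r5=0x13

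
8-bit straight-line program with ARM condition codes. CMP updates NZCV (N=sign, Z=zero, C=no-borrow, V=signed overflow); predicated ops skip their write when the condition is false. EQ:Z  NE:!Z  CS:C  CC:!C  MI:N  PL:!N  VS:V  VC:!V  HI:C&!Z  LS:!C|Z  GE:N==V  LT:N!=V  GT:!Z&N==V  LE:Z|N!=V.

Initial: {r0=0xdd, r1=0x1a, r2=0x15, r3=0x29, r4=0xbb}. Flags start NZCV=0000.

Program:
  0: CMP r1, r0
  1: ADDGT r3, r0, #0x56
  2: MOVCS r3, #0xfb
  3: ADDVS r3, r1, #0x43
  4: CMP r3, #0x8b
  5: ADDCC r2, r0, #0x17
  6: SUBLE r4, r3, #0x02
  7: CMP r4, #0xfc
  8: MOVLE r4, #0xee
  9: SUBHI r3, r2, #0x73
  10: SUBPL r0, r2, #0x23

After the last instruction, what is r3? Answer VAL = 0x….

VAL = 0x33

[0] flags=0000 → (cmp)
[1] flags=0000 GT?T → r3=0x33
[2] flags=0000 CS?F → skip
[3] flags=0000 VS?F → skip
[4] flags=1001 → (cmp)
[5] flags=1001 CC?T → r2=0xf4
[6] flags=1001 LE?F → skip
[7] flags=1000 → (cmp)
[8] flags=1000 LE?T → r4=0xee
[9] flags=1000 HI?F → skip
[10] flags=1000 PL?F → skip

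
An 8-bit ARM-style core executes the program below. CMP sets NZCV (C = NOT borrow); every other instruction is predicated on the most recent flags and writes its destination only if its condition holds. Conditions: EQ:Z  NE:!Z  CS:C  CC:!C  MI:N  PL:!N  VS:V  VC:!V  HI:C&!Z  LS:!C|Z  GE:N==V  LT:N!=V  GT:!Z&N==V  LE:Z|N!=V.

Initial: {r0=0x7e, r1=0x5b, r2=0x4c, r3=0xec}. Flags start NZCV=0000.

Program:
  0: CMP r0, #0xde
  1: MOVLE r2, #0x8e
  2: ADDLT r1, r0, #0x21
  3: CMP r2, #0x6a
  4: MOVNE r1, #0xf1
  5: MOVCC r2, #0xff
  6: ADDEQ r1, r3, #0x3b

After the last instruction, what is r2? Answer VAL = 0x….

[0] flags=1001 → (cmp)
[1] flags=1001 LE?F → skip
[2] flags=1001 LT?F → skip
[3] flags=1000 → (cmp)
[4] flags=1000 NE?T → r1=0xf1
[5] flags=1000 CC?T → r2=0xff
[6] flags=1000 EQ?F → skip

VAL = 0xff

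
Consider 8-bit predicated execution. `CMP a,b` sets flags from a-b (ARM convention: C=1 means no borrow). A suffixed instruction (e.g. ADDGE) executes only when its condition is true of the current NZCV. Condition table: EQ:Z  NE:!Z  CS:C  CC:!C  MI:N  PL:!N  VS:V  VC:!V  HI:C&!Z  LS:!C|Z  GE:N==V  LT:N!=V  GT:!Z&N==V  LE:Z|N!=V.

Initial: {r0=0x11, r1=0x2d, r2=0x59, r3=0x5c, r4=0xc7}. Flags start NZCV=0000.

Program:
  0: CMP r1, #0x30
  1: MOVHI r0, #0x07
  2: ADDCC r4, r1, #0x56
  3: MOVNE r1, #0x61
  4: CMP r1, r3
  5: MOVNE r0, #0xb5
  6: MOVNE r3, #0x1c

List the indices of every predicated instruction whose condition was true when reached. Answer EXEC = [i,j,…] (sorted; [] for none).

[0] flags=1000 → (cmp)
[1] flags=1000 HI?F → skip
[2] flags=1000 CC?T → r4=0x83
[3] flags=1000 NE?T → r1=0x61
[4] flags=0010 → (cmp)
[5] flags=0010 NE?T → r0=0xb5
[6] flags=0010 NE?T → r3=0x1c

EXEC = [2,3,5,6]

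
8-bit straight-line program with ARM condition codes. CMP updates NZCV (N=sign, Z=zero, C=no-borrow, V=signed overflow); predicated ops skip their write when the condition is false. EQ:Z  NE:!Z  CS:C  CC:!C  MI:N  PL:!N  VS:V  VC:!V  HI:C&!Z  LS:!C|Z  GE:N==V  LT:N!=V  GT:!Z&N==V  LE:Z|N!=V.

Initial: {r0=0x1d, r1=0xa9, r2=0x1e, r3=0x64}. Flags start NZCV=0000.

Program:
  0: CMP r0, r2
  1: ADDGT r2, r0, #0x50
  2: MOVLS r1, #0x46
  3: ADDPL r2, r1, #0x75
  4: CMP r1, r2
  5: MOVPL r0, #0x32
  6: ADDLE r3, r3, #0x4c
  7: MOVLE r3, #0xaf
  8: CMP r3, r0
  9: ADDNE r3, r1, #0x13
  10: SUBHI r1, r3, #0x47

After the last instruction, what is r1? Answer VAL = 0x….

[0] flags=1000 → (cmp)
[1] flags=1000 GT?F → skip
[2] flags=1000 LS?T → r1=0x46
[3] flags=1000 PL?F → skip
[4] flags=0010 → (cmp)
[5] flags=0010 PL?T → r0=0x32
[6] flags=0010 LE?F → skip
[7] flags=0010 LE?F → skip
[8] flags=0010 → (cmp)
[9] flags=0010 NE?T → r3=0x59
[10] flags=0010 HI?T → r1=0x12

VAL = 0x12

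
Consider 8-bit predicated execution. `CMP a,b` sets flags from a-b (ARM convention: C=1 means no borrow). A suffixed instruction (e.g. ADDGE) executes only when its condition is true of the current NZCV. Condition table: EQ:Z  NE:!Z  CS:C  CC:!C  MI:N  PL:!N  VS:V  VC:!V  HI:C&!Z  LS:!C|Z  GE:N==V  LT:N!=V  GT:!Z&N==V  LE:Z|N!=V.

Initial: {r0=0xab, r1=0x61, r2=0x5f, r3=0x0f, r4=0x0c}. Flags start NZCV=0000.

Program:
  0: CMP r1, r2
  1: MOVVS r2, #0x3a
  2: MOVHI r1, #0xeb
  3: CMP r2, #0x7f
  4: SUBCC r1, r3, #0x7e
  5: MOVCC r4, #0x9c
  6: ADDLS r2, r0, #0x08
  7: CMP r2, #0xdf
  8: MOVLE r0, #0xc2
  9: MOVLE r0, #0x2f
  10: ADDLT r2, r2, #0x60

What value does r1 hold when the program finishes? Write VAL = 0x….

VAL = 0x91

0: ✓ CMP  NZCV=0010
1: · MOVVS
2: ✓ MOVHI  r1←0xeb
3: ✓ CMP  NZCV=1000
4: ✓ SUBCC  r1←0x91
5: ✓ MOVCC  r4←0x9c
6: ✓ ADDLS  r2←0xb3
7: ✓ CMP  NZCV=1000
8: ✓ MOVLE  r0←0xc2
9: ✓ MOVLE  r0←0x2f
10: ✓ ADDLT  r2←0x13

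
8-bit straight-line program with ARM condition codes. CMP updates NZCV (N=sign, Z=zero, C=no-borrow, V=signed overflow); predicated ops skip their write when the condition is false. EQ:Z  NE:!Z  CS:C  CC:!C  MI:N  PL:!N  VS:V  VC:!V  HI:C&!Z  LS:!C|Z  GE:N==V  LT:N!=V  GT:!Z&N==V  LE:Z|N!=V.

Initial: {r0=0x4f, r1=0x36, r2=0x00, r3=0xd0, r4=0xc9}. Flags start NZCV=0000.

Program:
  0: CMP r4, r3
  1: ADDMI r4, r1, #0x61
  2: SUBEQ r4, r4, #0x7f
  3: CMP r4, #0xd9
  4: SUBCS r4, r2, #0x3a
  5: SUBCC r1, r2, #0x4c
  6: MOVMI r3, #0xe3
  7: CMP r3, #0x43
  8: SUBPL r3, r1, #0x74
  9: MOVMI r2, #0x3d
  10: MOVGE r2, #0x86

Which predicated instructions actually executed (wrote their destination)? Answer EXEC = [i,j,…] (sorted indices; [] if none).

[0] flags=1000 → (cmp)
[1] flags=1000 MI?T → r4=0x97
[2] flags=1000 EQ?F → skip
[3] flags=1000 → (cmp)
[4] flags=1000 CS?F → skip
[5] flags=1000 CC?T → r1=0xb4
[6] flags=1000 MI?T → r3=0xe3
[7] flags=1010 → (cmp)
[8] flags=1010 PL?F → skip
[9] flags=1010 MI?T → r2=0x3d
[10] flags=1010 GE?F → skip

EXEC = [1,5,6,9]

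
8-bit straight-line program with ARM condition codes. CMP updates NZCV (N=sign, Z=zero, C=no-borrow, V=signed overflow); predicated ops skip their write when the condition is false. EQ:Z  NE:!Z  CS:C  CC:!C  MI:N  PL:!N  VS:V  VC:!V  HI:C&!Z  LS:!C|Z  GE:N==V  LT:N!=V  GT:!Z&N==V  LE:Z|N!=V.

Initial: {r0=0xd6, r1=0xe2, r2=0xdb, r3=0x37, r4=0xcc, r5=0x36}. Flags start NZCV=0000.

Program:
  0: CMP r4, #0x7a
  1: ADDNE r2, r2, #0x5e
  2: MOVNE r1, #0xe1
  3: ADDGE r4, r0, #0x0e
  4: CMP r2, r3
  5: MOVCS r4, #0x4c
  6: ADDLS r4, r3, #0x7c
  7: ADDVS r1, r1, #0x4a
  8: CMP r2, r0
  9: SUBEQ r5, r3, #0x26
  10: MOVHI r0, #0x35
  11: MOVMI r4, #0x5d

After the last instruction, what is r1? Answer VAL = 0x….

[0] flags=0011 → (cmp)
[1] flags=0011 NE?T → r2=0x39
[2] flags=0011 NE?T → r1=0xe1
[3] flags=0011 GE?F → skip
[4] flags=0010 → (cmp)
[5] flags=0010 CS?T → r4=0x4c
[6] flags=0010 LS?F → skip
[7] flags=0010 VS?F → skip
[8] flags=0000 → (cmp)
[9] flags=0000 EQ?F → skip
[10] flags=0000 HI?F → skip
[11] flags=0000 MI?F → skip

VAL = 0xe1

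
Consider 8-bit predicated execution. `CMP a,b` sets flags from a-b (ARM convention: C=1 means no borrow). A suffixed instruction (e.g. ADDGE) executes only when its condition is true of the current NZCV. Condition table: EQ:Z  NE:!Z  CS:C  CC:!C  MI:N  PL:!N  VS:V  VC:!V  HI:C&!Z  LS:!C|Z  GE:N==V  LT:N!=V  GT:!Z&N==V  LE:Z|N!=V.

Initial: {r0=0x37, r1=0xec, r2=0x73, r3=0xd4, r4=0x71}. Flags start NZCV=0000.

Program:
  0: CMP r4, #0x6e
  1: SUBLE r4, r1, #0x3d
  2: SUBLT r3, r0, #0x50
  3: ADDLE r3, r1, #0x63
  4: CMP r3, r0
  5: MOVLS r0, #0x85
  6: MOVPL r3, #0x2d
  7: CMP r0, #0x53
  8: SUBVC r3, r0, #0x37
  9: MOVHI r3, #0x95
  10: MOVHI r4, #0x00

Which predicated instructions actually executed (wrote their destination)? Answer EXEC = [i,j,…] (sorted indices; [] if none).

EXEC = [8]

[0] flags=0010 → (cmp)
[1] flags=0010 LE?F → skip
[2] flags=0010 LT?F → skip
[3] flags=0010 LE?F → skip
[4] flags=1010 → (cmp)
[5] flags=1010 LS?F → skip
[6] flags=1010 PL?F → skip
[7] flags=1000 → (cmp)
[8] flags=1000 VC?T → r3=0x00
[9] flags=1000 HI?F → skip
[10] flags=1000 HI?F → skip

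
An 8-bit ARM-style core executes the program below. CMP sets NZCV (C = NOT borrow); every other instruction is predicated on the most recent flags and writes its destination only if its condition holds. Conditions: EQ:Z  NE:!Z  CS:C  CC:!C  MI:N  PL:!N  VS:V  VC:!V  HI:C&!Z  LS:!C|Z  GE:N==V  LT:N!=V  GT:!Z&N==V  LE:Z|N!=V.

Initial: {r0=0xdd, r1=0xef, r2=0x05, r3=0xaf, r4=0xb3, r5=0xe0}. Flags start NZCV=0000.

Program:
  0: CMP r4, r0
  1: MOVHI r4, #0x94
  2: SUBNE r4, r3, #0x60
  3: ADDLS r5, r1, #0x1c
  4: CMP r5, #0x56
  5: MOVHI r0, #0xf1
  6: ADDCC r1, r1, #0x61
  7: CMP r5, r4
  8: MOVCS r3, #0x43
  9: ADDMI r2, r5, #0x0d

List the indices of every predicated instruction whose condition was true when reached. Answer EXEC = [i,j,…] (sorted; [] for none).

EXEC = [2,3,6,9]

0: ✓ CMP  NZCV=1000
1: · MOVHI
2: ✓ SUBNE  r4←0x4f
3: ✓ ADDLS  r5←0x0b
4: ✓ CMP  NZCV=1000
5: · MOVHI
6: ✓ ADDCC  r1←0x50
7: ✓ CMP  NZCV=1000
8: · MOVCS
9: ✓ ADDMI  r2←0x18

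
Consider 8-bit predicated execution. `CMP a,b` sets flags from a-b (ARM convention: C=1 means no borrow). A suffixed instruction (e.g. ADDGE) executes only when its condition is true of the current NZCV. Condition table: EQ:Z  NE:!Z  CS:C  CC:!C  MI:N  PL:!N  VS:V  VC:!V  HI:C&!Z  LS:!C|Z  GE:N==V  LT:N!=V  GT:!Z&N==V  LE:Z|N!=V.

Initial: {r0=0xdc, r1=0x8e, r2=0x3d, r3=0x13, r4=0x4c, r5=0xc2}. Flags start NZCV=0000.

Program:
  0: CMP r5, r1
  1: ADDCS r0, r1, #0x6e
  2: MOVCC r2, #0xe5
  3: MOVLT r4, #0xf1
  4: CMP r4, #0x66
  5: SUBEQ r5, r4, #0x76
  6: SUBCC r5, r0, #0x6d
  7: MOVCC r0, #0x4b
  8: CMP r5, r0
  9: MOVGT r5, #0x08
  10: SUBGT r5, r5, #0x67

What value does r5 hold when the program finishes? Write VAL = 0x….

VAL = 0x8f

0: ✓ CMP  NZCV=0010
1: ✓ ADDCS  r0←0xfc
2: · MOVCC
3: · MOVLT
4: ✓ CMP  NZCV=1000
5: · SUBEQ
6: ✓ SUBCC  r5←0x8f
7: ✓ MOVCC  r0←0x4b
8: ✓ CMP  NZCV=0011
9: · MOVGT
10: · SUBGT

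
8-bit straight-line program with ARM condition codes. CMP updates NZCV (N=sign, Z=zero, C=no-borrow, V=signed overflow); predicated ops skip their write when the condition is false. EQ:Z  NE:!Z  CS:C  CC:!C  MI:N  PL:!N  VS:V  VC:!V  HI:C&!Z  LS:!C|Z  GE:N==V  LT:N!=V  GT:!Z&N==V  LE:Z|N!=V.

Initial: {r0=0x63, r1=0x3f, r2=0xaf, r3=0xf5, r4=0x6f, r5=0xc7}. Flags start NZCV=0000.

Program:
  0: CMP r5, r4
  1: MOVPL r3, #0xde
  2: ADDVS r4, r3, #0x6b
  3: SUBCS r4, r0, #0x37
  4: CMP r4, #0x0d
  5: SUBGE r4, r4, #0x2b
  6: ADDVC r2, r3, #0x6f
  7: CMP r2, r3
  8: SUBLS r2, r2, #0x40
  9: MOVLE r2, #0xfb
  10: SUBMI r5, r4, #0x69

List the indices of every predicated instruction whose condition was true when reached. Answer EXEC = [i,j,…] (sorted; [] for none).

0: ✓ CMP  NZCV=0011
1: ✓ MOVPL  r3←0xde
2: ✓ ADDVS  r4←0x49
3: ✓ SUBCS  r4←0x2c
4: ✓ CMP  NZCV=0010
5: ✓ SUBGE  r4←0x01
6: ✓ ADDVC  r2←0x4d
7: ✓ CMP  NZCV=0000
8: ✓ SUBLS  r2←0x0d
9: · MOVLE
10: · SUBMI

EXEC = [1,2,3,5,6,8]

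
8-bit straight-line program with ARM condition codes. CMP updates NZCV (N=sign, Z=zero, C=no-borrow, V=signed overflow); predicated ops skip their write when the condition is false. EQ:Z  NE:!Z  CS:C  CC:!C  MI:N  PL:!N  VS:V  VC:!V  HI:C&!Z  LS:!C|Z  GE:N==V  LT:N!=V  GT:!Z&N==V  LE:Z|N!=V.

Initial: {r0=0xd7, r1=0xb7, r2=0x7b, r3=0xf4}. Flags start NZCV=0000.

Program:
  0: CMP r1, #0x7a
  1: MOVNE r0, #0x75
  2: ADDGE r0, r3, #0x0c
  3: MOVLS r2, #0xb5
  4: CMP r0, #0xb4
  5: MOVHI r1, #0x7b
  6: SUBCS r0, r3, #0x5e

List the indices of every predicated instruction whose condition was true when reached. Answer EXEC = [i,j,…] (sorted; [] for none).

EXEC = [1]

[0] flags=0011 → (cmp)
[1] flags=0011 NE?T → r0=0x75
[2] flags=0011 GE?F → skip
[3] flags=0011 LS?F → skip
[4] flags=1001 → (cmp)
[5] flags=1001 HI?F → skip
[6] flags=1001 CS?F → skip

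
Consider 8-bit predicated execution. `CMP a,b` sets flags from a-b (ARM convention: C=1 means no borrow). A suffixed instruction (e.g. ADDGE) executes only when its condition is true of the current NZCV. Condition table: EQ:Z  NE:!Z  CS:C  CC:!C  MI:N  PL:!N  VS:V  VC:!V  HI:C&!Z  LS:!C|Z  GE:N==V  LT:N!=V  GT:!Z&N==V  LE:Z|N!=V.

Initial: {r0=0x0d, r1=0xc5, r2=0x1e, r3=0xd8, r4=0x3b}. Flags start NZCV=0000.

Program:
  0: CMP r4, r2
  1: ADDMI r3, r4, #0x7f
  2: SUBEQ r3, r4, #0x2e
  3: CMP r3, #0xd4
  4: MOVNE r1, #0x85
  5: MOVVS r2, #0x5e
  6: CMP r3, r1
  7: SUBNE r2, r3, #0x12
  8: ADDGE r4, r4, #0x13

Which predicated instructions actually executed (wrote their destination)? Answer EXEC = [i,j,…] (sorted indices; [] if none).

EXEC = [4,7,8]

0: ✓ CMP  NZCV=0010
1: · ADDMI
2: · SUBEQ
3: ✓ CMP  NZCV=0010
4: ✓ MOVNE  r1←0x85
5: · MOVVS
6: ✓ CMP  NZCV=0010
7: ✓ SUBNE  r2←0xc6
8: ✓ ADDGE  r4←0x4e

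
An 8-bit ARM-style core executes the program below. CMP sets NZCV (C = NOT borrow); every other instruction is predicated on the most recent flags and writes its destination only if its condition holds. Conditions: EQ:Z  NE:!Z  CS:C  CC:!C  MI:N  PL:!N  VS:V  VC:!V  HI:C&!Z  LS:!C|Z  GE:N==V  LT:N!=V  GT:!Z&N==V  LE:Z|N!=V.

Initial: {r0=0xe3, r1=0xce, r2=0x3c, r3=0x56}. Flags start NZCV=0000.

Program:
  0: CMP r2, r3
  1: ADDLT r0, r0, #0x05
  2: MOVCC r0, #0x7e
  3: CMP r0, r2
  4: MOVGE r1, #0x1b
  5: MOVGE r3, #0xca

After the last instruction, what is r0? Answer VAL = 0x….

[0] flags=1000 → (cmp)
[1] flags=1000 LT?T → r0=0xe8
[2] flags=1000 CC?T → r0=0x7e
[3] flags=0010 → (cmp)
[4] flags=0010 GE?T → r1=0x1b
[5] flags=0010 GE?T → r3=0xca

VAL = 0x7e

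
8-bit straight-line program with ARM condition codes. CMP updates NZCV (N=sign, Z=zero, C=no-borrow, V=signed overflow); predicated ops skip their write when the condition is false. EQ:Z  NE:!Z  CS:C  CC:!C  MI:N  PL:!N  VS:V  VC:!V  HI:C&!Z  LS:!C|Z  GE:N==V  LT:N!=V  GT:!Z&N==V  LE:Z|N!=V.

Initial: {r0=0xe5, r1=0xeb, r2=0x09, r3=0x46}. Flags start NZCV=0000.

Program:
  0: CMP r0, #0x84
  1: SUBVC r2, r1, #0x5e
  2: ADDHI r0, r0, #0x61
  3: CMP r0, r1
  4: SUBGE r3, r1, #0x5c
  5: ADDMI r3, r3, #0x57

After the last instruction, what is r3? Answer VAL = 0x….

0: ✓ CMP  NZCV=0010
1: ✓ SUBVC  r2←0x8d
2: ✓ ADDHI  r0←0x46
3: ✓ CMP  NZCV=0000
4: ✓ SUBGE  r3←0x8f
5: · ADDMI

VAL = 0x8f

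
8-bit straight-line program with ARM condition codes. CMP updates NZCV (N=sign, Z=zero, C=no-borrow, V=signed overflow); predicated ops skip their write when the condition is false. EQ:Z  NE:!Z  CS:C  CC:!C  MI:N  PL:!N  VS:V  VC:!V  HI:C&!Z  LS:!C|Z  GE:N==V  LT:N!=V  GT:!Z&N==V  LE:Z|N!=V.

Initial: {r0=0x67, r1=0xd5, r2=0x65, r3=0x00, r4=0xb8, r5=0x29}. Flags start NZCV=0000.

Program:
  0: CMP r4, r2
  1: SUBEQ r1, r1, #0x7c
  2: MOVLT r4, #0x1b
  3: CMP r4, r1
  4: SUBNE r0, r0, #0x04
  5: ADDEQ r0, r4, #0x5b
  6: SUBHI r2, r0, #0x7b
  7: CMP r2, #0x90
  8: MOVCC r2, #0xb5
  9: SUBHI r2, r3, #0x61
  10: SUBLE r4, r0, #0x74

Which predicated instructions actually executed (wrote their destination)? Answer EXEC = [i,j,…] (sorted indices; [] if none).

0: ✓ CMP  NZCV=0011
1: · SUBEQ
2: ✓ MOVLT  r4←0x1b
3: ✓ CMP  NZCV=0000
4: ✓ SUBNE  r0←0x63
5: · ADDEQ
6: · SUBHI
7: ✓ CMP  NZCV=1001
8: ✓ MOVCC  r2←0xb5
9: · SUBHI
10: · SUBLE

EXEC = [2,4,8]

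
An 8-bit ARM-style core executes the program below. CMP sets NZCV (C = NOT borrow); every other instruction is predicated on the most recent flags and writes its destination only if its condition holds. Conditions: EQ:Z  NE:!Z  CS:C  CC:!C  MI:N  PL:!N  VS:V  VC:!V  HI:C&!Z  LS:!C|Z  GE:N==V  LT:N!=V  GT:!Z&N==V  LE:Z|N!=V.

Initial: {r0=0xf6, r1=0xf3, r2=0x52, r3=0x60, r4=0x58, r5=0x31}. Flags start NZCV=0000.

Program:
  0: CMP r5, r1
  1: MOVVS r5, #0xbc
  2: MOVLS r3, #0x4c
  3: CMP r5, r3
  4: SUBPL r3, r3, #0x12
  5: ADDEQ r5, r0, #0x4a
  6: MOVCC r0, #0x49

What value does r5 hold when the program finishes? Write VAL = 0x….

[0] flags=0000 → (cmp)
[1] flags=0000 VS?F → skip
[2] flags=0000 LS?T → r3=0x4c
[3] flags=1000 → (cmp)
[4] flags=1000 PL?F → skip
[5] flags=1000 EQ?F → skip
[6] flags=1000 CC?T → r0=0x49

VAL = 0x31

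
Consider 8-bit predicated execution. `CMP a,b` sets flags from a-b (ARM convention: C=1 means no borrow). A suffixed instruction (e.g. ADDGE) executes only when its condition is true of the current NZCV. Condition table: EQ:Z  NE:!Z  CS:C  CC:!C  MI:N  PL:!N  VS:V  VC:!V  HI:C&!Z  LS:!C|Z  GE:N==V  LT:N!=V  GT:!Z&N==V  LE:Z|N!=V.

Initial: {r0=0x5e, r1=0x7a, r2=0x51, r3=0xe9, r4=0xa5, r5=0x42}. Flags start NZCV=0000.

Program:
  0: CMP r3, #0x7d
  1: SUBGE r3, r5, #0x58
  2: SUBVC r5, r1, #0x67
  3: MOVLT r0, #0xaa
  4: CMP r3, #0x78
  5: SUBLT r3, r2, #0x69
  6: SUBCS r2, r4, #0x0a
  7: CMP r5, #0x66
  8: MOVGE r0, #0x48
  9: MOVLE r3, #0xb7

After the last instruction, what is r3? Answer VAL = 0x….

VAL = 0xb7

0: ✓ CMP  NZCV=0011
1: · SUBGE
2: · SUBVC
3: ✓ MOVLT  r0←0xaa
4: ✓ CMP  NZCV=0011
5: ✓ SUBLT  r3←0xe8
6: ✓ SUBCS  r2←0x9b
7: ✓ CMP  NZCV=1000
8: · MOVGE
9: ✓ MOVLE  r3←0xb7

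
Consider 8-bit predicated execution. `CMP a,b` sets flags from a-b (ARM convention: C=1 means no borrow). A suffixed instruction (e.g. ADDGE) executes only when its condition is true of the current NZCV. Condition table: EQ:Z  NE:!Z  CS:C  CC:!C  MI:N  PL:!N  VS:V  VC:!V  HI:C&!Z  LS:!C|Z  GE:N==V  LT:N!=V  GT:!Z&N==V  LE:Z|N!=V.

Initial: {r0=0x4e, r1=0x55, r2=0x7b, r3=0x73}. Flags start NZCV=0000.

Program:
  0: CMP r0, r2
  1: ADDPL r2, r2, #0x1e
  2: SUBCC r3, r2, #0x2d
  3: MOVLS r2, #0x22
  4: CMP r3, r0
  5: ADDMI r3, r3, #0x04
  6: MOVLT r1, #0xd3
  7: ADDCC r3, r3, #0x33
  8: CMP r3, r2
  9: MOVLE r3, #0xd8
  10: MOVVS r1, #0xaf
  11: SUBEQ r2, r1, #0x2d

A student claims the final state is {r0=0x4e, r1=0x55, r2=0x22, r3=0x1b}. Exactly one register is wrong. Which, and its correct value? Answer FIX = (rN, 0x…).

FIX = (r3, 0x4e)

0: ✓ CMP  NZCV=1000
1: · ADDPL
2: ✓ SUBCC  r3←0x4e
3: ✓ MOVLS  r2←0x22
4: ✓ CMP  NZCV=0110
5: · ADDMI
6: · MOVLT
7: · ADDCC
8: ✓ CMP  NZCV=0010
9: · MOVLE
10: · MOVVS
11: · SUBEQ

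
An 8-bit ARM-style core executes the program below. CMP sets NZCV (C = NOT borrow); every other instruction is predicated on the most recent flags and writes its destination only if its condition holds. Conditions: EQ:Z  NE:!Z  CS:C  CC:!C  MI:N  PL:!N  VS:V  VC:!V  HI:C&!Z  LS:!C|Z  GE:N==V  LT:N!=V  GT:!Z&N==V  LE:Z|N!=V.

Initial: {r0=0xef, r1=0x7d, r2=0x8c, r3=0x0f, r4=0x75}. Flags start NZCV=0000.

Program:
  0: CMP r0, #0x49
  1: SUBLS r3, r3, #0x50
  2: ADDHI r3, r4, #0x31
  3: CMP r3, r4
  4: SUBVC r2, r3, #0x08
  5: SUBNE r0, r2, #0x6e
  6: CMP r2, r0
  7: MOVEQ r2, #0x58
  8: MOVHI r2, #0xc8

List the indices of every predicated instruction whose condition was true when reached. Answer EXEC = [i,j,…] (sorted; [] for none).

EXEC = [2,5,8]

[0] flags=1010 → (cmp)
[1] flags=1010 LS?F → skip
[2] flags=1010 HI?T → r3=0xa6
[3] flags=0011 → (cmp)
[4] flags=0011 VC?F → skip
[5] flags=0011 NE?T → r0=0x1e
[6] flags=0011 → (cmp)
[7] flags=0011 EQ?F → skip
[8] flags=0011 HI?T → r2=0xc8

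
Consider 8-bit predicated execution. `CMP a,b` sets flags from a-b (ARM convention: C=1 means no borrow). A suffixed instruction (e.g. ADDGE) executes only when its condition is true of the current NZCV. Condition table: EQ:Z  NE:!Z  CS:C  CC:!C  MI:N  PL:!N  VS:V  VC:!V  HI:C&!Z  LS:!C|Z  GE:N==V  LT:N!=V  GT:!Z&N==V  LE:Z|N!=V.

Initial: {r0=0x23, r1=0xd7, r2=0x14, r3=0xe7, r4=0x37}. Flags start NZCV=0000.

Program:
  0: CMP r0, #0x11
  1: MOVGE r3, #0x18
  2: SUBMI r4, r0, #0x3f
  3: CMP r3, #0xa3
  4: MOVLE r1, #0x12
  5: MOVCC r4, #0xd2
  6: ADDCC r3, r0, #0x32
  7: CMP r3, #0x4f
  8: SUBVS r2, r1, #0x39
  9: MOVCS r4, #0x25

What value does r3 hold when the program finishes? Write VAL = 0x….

VAL = 0x55

[0] flags=0010 → (cmp)
[1] flags=0010 GE?T → r3=0x18
[2] flags=0010 MI?F → skip
[3] flags=0000 → (cmp)
[4] flags=0000 LE?F → skip
[5] flags=0000 CC?T → r4=0xd2
[6] flags=0000 CC?T → r3=0x55
[7] flags=0010 → (cmp)
[8] flags=0010 VS?F → skip
[9] flags=0010 CS?T → r4=0x25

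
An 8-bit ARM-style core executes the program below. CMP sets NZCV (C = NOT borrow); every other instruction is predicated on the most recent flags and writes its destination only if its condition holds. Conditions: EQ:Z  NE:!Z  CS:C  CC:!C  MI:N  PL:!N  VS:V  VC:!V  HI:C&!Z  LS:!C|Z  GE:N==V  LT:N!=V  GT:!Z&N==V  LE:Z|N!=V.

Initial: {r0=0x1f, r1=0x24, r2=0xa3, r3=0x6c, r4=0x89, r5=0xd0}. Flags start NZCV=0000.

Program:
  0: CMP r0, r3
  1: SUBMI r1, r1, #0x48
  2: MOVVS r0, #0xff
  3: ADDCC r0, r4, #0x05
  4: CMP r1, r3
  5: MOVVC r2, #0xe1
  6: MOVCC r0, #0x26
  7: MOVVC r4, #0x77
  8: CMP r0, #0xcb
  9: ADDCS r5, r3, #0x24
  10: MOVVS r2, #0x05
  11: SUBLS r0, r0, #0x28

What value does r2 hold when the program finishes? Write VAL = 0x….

[0] flags=1000 → (cmp)
[1] flags=1000 MI?T → r1=0xdc
[2] flags=1000 VS?F → skip
[3] flags=1000 CC?T → r0=0x8e
[4] flags=0011 → (cmp)
[5] flags=0011 VC?F → skip
[6] flags=0011 CC?F → skip
[7] flags=0011 VC?F → skip
[8] flags=1000 → (cmp)
[9] flags=1000 CS?F → skip
[10] flags=1000 VS?F → skip
[11] flags=1000 LS?T → r0=0x66

VAL = 0xa3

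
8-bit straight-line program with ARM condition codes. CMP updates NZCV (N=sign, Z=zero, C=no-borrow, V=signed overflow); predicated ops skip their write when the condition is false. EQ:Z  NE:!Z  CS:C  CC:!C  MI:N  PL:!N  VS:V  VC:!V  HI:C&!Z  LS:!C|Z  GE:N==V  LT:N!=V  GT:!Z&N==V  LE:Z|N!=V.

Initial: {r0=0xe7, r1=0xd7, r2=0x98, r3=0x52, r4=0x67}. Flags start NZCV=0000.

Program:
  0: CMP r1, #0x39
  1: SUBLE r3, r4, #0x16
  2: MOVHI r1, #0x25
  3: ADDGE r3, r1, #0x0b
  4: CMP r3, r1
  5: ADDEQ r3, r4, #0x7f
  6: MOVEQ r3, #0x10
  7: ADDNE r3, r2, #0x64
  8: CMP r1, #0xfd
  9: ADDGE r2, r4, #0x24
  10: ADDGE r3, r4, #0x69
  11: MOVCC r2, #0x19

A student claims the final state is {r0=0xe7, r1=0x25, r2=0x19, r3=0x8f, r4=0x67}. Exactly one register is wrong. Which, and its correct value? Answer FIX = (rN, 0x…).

FIX = (r3, 0xd0)

[0] flags=1010 → (cmp)
[1] flags=1010 LE?T → r3=0x51
[2] flags=1010 HI?T → r1=0x25
[3] flags=1010 GE?F → skip
[4] flags=0010 → (cmp)
[5] flags=0010 EQ?F → skip
[6] flags=0010 EQ?F → skip
[7] flags=0010 NE?T → r3=0xfc
[8] flags=0000 → (cmp)
[9] flags=0000 GE?T → r2=0x8b
[10] flags=0000 GE?T → r3=0xd0
[11] flags=0000 CC?T → r2=0x19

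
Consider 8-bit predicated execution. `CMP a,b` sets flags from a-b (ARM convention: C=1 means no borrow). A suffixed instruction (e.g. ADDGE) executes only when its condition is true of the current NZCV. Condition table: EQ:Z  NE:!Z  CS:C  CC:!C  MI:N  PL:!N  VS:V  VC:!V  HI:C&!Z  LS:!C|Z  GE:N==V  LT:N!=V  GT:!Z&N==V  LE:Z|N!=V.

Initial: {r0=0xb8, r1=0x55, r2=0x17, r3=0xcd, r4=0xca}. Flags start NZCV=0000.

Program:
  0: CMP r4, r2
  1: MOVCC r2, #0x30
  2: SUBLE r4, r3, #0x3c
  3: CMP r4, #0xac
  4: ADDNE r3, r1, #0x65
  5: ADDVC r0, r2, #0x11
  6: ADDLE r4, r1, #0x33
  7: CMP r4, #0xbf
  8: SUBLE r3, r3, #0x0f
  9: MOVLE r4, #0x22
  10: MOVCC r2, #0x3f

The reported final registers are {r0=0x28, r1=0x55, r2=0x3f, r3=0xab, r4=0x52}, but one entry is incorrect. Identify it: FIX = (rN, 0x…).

0: ✓ CMP  NZCV=1010
1: · MOVCC
2: ✓ SUBLE  r4←0x91
3: ✓ CMP  NZCV=1000
4: ✓ ADDNE  r3←0xba
5: ✓ ADDVC  r0←0x28
6: ✓ ADDLE  r4←0x88
7: ✓ CMP  NZCV=1000
8: ✓ SUBLE  r3←0xab
9: ✓ MOVLE  r4←0x22
10: ✓ MOVCC  r2←0x3f

FIX = (r4, 0x22)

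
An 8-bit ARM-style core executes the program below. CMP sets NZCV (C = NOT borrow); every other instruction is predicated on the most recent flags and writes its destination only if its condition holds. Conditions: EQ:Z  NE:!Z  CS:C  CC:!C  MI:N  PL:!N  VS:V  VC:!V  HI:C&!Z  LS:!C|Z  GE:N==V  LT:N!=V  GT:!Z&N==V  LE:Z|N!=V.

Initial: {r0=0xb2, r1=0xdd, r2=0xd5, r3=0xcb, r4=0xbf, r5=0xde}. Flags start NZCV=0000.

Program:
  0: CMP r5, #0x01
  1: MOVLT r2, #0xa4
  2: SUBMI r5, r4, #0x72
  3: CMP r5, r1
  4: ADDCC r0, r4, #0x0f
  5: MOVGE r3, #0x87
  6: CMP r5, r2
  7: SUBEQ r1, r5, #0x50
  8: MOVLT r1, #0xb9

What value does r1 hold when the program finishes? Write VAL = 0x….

VAL = 0xdd

0: ✓ CMP  NZCV=1010
1: ✓ MOVLT  r2←0xa4
2: ✓ SUBMI  r5←0x4d
3: ✓ CMP  NZCV=0000
4: ✓ ADDCC  r0←0xce
5: ✓ MOVGE  r3←0x87
6: ✓ CMP  NZCV=1001
7: · SUBEQ
8: · MOVLT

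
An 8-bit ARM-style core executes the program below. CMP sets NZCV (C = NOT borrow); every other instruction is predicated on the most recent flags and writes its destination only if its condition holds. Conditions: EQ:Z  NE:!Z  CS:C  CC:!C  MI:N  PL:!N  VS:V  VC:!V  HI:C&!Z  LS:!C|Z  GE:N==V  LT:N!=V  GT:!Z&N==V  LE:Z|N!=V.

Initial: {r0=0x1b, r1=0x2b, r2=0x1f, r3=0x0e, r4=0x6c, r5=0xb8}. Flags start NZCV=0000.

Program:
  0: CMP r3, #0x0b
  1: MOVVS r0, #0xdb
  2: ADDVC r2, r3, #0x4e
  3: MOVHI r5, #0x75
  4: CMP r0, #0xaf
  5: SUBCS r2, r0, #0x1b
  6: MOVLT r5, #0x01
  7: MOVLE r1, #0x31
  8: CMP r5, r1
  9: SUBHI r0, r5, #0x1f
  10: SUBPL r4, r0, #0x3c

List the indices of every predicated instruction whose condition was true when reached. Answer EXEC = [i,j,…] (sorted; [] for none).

[0] flags=0010 → (cmp)
[1] flags=0010 VS?F → skip
[2] flags=0010 VC?T → r2=0x5c
[3] flags=0010 HI?T → r5=0x75
[4] flags=0000 → (cmp)
[5] flags=0000 CS?F → skip
[6] flags=0000 LT?F → skip
[7] flags=0000 LE?F → skip
[8] flags=0010 → (cmp)
[9] flags=0010 HI?T → r0=0x56
[10] flags=0010 PL?T → r4=0x1a

EXEC = [2,3,9,10]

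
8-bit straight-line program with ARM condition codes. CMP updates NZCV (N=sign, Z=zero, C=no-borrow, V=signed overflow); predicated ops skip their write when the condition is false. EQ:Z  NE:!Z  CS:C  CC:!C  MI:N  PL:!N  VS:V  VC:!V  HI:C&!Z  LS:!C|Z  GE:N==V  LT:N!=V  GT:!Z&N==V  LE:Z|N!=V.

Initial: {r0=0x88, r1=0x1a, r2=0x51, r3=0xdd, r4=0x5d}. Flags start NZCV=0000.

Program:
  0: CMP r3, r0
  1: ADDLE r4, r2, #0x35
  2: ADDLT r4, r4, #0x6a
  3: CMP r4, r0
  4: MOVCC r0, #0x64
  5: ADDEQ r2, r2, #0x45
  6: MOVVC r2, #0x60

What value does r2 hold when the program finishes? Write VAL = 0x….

VAL = 0x51

0: ✓ CMP  NZCV=0010
1: · ADDLE
2: · ADDLT
3: ✓ CMP  NZCV=1001
4: ✓ MOVCC  r0←0x64
5: · ADDEQ
6: · MOVVC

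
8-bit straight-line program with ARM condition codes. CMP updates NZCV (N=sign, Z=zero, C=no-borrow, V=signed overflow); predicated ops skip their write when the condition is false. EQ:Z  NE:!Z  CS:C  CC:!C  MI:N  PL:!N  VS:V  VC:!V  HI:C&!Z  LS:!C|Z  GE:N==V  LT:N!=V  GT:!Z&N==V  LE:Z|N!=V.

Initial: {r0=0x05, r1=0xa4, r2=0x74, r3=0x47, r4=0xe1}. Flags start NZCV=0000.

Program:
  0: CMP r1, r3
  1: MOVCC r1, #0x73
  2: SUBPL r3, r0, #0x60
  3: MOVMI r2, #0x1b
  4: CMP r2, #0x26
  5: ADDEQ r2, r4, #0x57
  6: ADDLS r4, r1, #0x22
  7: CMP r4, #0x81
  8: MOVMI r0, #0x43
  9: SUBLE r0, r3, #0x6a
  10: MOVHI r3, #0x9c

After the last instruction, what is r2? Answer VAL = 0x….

VAL = 0x74

[0] flags=0011 → (cmp)
[1] flags=0011 CC?F → skip
[2] flags=0011 PL?T → r3=0xa5
[3] flags=0011 MI?F → skip
[4] flags=0010 → (cmp)
[5] flags=0010 EQ?F → skip
[6] flags=0010 LS?F → skip
[7] flags=0010 → (cmp)
[8] flags=0010 MI?F → skip
[9] flags=0010 LE?F → skip
[10] flags=0010 HI?T → r3=0x9c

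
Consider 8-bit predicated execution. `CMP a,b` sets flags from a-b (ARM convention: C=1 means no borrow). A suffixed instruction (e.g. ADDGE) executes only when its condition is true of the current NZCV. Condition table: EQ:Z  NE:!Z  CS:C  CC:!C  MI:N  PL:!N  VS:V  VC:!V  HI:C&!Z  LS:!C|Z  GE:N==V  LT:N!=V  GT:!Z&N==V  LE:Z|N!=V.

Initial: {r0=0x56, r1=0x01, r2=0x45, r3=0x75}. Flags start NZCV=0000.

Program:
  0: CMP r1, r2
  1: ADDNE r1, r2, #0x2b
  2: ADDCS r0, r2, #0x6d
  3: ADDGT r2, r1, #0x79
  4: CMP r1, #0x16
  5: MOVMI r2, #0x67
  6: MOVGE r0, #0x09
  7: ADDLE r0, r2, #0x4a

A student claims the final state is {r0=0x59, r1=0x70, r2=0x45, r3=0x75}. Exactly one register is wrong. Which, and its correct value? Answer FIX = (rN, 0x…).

FIX = (r0, 0x09)

[0] flags=1000 → (cmp)
[1] flags=1000 NE?T → r1=0x70
[2] flags=1000 CS?F → skip
[3] flags=1000 GT?F → skip
[4] flags=0010 → (cmp)
[5] flags=0010 MI?F → skip
[6] flags=0010 GE?T → r0=0x09
[7] flags=0010 LE?F → skip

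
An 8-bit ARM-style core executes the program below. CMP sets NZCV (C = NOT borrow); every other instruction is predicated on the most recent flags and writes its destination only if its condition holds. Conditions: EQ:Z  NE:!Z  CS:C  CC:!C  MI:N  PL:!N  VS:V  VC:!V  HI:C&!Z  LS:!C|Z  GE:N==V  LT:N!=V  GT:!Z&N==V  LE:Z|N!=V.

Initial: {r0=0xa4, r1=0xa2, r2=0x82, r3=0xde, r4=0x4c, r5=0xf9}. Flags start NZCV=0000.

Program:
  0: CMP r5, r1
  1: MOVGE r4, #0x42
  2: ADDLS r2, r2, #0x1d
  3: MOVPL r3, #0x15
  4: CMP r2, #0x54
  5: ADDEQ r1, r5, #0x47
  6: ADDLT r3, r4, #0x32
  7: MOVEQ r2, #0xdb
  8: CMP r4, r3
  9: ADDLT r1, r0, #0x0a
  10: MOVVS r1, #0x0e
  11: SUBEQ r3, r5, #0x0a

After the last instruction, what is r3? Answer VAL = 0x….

[0] flags=0010 → (cmp)
[1] flags=0010 GE?T → r4=0x42
[2] flags=0010 LS?F → skip
[3] flags=0010 PL?T → r3=0x15
[4] flags=0011 → (cmp)
[5] flags=0011 EQ?F → skip
[6] flags=0011 LT?T → r3=0x74
[7] flags=0011 EQ?F → skip
[8] flags=1000 → (cmp)
[9] flags=1000 LT?T → r1=0xae
[10] flags=1000 VS?F → skip
[11] flags=1000 EQ?F → skip

VAL = 0x74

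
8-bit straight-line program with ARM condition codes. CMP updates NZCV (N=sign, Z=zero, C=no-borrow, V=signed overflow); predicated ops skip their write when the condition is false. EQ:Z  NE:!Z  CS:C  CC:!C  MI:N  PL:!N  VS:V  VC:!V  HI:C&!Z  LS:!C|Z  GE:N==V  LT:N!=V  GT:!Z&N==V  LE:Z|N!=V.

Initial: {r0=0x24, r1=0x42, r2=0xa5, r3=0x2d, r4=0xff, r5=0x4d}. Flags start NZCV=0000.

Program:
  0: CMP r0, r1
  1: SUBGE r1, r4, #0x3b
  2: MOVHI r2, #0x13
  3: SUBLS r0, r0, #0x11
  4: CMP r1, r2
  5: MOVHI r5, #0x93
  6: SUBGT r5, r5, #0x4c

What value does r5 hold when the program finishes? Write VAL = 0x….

VAL = 0x01

[0] flags=1000 → (cmp)
[1] flags=1000 GE?F → skip
[2] flags=1000 HI?F → skip
[3] flags=1000 LS?T → r0=0x13
[4] flags=1001 → (cmp)
[5] flags=1001 HI?F → skip
[6] flags=1001 GT?T → r5=0x01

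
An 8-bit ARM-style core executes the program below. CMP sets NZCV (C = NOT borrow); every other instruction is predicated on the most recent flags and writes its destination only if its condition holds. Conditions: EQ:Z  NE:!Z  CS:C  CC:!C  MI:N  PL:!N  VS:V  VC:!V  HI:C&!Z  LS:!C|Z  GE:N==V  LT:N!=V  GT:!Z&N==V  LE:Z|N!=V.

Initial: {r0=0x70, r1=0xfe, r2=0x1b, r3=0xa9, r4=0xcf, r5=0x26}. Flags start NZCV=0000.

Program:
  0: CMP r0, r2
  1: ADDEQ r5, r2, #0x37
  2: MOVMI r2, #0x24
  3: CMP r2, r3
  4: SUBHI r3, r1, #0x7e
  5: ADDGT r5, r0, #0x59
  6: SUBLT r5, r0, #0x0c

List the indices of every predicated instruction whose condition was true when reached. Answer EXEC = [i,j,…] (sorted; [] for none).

0: ✓ CMP  NZCV=0010
1: · ADDEQ
2: · MOVMI
3: ✓ CMP  NZCV=0000
4: · SUBHI
5: ✓ ADDGT  r5←0xc9
6: · SUBLT

EXEC = [5]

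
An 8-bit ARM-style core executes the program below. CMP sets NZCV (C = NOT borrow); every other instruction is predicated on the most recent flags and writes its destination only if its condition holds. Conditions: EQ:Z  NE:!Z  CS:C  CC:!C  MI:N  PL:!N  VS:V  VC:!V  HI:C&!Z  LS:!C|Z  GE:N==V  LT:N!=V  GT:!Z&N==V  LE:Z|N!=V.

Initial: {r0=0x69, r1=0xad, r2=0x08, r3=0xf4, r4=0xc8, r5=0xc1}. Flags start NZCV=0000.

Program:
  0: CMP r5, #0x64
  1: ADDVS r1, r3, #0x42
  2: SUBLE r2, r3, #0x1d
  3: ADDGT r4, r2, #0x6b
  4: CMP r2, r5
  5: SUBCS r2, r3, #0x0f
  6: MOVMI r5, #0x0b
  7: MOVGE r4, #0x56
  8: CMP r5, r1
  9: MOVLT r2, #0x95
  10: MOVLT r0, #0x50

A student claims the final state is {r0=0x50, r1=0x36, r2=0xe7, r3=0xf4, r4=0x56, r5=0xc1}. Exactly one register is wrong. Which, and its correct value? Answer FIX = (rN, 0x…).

FIX = (r2, 0x95)

[0] flags=0011 → (cmp)
[1] flags=0011 VS?T → r1=0x36
[2] flags=0011 LE?T → r2=0xd7
[3] flags=0011 GT?F → skip
[4] flags=0010 → (cmp)
[5] flags=0010 CS?T → r2=0xe5
[6] flags=0010 MI?F → skip
[7] flags=0010 GE?T → r4=0x56
[8] flags=1010 → (cmp)
[9] flags=1010 LT?T → r2=0x95
[10] flags=1010 LT?T → r0=0x50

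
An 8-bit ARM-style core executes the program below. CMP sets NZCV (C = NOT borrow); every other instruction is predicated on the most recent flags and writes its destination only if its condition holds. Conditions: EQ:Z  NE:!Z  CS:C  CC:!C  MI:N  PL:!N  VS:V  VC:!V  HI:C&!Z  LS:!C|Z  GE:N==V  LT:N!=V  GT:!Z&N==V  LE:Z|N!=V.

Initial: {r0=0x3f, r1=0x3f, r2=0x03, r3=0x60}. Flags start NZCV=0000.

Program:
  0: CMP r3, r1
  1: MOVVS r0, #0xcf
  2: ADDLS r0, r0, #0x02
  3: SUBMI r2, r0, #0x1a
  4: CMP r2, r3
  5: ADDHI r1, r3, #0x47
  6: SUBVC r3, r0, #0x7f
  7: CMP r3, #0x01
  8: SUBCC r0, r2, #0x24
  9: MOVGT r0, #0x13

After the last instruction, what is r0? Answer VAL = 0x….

0: ✓ CMP  NZCV=0010
1: · MOVVS
2: · ADDLS
3: · SUBMI
4: ✓ CMP  NZCV=1000
5: · ADDHI
6: ✓ SUBVC  r3←0xc0
7: ✓ CMP  NZCV=1010
8: · SUBCC
9: · MOVGT

VAL = 0x3f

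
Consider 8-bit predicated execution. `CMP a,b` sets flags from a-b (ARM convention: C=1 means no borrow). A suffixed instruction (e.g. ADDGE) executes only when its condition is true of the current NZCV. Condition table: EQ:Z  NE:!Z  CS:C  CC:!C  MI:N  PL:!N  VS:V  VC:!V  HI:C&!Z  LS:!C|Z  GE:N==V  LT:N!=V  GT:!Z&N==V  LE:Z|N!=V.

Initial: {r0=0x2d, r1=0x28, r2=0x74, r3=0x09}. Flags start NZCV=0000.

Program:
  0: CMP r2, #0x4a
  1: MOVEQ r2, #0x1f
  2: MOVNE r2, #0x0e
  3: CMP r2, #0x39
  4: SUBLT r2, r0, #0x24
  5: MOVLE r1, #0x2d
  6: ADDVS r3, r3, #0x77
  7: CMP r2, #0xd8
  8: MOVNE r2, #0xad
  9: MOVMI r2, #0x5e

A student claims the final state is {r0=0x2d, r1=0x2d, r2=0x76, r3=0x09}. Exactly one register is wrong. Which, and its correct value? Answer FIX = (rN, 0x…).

[0] flags=0010 → (cmp)
[1] flags=0010 EQ?F → skip
[2] flags=0010 NE?T → r2=0x0e
[3] flags=1000 → (cmp)
[4] flags=1000 LT?T → r2=0x09
[5] flags=1000 LE?T → r1=0x2d
[6] flags=1000 VS?F → skip
[7] flags=0000 → (cmp)
[8] flags=0000 NE?T → r2=0xad
[9] flags=0000 MI?F → skip

FIX = (r2, 0xad)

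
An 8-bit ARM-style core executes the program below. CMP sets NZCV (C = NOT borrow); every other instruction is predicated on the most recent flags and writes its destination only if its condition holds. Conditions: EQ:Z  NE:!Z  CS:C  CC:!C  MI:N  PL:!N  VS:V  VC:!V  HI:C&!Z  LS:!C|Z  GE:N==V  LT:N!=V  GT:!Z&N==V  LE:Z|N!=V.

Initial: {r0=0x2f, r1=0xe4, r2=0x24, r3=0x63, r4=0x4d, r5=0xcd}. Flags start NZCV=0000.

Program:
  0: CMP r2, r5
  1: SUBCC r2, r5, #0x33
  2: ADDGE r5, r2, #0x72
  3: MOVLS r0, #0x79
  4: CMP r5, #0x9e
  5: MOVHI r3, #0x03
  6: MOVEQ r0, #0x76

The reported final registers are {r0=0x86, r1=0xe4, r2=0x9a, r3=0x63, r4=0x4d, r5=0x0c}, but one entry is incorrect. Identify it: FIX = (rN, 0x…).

0: ✓ CMP  NZCV=0000
1: ✓ SUBCC  r2←0x9a
2: ✓ ADDGE  r5←0x0c
3: ✓ MOVLS  r0←0x79
4: ✓ CMP  NZCV=0000
5: · MOVHI
6: · MOVEQ

FIX = (r0, 0x79)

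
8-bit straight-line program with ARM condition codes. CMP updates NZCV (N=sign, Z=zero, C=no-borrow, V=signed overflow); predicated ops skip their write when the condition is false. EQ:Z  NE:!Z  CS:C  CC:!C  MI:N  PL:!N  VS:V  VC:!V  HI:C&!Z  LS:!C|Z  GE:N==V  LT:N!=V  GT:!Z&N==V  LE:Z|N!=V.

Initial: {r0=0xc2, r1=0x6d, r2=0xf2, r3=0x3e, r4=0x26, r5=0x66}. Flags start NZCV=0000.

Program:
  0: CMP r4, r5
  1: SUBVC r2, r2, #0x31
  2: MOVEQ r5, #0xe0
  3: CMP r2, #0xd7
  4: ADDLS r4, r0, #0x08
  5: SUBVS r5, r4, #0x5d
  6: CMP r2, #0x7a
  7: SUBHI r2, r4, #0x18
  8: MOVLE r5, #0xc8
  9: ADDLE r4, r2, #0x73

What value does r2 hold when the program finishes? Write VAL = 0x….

[0] flags=1000 → (cmp)
[1] flags=1000 VC?T → r2=0xc1
[2] flags=1000 EQ?F → skip
[3] flags=1000 → (cmp)
[4] flags=1000 LS?T → r4=0xca
[5] flags=1000 VS?F → skip
[6] flags=0011 → (cmp)
[7] flags=0011 HI?T → r2=0xb2
[8] flags=0011 LE?T → r5=0xc8
[9] flags=0011 LE?T → r4=0x25

VAL = 0xb2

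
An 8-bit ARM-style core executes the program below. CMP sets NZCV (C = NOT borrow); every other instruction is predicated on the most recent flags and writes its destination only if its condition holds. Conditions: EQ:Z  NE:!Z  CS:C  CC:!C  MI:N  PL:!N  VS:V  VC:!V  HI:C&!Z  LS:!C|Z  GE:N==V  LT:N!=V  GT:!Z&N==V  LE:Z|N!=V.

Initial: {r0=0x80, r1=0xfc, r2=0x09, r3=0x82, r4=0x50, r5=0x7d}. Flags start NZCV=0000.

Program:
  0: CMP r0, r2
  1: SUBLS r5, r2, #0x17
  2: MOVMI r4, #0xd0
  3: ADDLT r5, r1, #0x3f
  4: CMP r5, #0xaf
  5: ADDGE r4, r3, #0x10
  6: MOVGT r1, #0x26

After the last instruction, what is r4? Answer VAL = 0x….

[0] flags=0011 → (cmp)
[1] flags=0011 LS?F → skip
[2] flags=0011 MI?F → skip
[3] flags=0011 LT?T → r5=0x3b
[4] flags=1001 → (cmp)
[5] flags=1001 GE?T → r4=0x92
[6] flags=1001 GT?T → r1=0x26

VAL = 0x92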